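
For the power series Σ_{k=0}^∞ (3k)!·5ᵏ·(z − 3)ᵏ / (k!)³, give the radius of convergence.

The ratio of consecutive coefficients is (3k+1)·(3k+2)·(3k+3)/(k+1)³ · 5 → 135.
The series converges when 135 · |z − 3| < 1, giving R = 1/135.

R = 1/135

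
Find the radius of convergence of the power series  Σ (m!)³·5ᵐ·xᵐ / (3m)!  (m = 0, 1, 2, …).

R = 27/5

Apply the ratio test: |a_{m+1}| / |a_m| = (m+1)³/[(3m+1)·(3m+2)·(3m+3)] · 5, which tends to 5/27 as m → ∞.
Convergence for |x| · 5/27 < 1, i.e. |x| < 27/5. So R = 27/5.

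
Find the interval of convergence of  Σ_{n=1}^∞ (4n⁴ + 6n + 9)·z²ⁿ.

(-1, 1)

By the ratio test, |a_{n+1}/a_n| = (4(n+1)⁴ + 6(n+1) + 9)/(4n⁴ + 6n + 9) → 1.
Successive powers of z differ by 2, so the series converges when |z|² · 1 < 1, i.e. |z| < √(1) = 1. So R = 1.
Endpoint z = 1: the terms do not tend to 0, so the series diverges.
Check z = -1: the terms have absolute value of order n⁴, which does not tend to 0, so the series diverges by the divergence test.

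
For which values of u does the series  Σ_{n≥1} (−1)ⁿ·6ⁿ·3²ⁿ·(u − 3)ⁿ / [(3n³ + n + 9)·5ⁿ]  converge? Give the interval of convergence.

[157/54, 167/54]

Ratio test: |a_{n+1}/a_n| = [(3n³ + n + 9)/(3(n+1)³ + (n+1) + 9)] · 6·9/5 → 54/5 as n → ∞.
Thus R = 1/(54/5) = 5/54.
At u = 167/54: the series is dominated by a constant times Σ 1/n³, which converges (p = 3 > 1).
At u = 157/54: absolute convergence follows by limit comparison with Σ 1/n³.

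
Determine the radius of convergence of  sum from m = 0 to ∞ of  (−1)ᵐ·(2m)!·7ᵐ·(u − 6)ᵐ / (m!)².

Ratio test: |a_{m+1}/a_m| = (2m+1)·(2m+2)/(m+1)² · 7 → 28 as m → ∞.
Convergence for |u − 6| · 28 < 1, i.e. |u − 6| < 1/28. So R = 1/28.

R = 1/28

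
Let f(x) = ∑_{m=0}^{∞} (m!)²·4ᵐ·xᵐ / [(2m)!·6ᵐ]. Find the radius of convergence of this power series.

By the ratio test, |a_{m+1}/a_m| = (m+1)²/[(2m+1)·(2m+2)] · 4/6 → 1/6.
The series converges when 1/6 · |x| < 1, giving R = 6.

R = 6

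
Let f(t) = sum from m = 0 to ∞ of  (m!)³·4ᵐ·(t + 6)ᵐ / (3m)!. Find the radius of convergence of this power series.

R = 27/4

Ratio test: |a_{m+1}/a_m| = (m+1)³/[(3m+1)·(3m+2)·(3m+3)] · 4 → 4/27 as m → ∞.
The series converges when 4/27 · |t + 6| < 1, giving R = 27/4.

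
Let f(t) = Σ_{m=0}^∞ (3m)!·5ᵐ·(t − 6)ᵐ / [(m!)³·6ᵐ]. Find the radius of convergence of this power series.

R = 2/45

Apply the ratio test: |a_{m+1}| / |a_m| = (3m+1)·(3m+2)·(3m+3)/(m+1)³ · 5/6, which tends to 45/2 as m → ∞.
Convergence for |t − 6| · 45/2 < 1, i.e. |t − 6| < 2/45. So R = 2/45.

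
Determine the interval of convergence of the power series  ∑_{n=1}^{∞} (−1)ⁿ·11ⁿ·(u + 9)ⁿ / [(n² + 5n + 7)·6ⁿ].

Apply the ratio test: |a_{n+1}| / |a_n| = [(n² + 5n + 7)/((n+1)² + 5(n+1) + 7)] · 11/6, which tends to 11/6 as n → ∞.
The series converges when 11/6 · |u + 9| < 1, giving R = 6/11.
Check u = -93/11: the terms are on the order of 1/n², so the series converges absolutely by comparison with the p-series (p = 2 > 1).
When u = -105/11, absolute convergence follows by limit comparison with Σ 1/n².

[-105/11, -93/11]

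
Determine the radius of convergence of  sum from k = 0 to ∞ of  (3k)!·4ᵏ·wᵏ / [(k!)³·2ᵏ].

R = 1/54

Ratio test: |a_{k+1}/a_k| = (3k+1)·(3k+2)·(3k+3)/(k+1)³ · 4/2 → 54 as k → ∞.
Convergence for |w| · 54 < 1, i.e. |w| < 1/54. So R = 1/54.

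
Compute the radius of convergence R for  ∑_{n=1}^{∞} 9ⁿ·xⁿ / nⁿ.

R = ∞

Root test: |a_n|^(1/n) = 9/n → 0.
The limit is 0 for every x, so R = ∞.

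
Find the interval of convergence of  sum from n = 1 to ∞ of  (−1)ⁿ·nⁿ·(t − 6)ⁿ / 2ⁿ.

{6}

Root test: |a_n|^(1/n) = n/2 → ∞.
Since the n-th root of |a_n| is unbounded, the series converges only at t = 6; R = 0.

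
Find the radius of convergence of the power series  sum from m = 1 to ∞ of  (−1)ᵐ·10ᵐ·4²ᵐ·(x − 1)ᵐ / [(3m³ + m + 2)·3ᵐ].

Apply the ratio test: |a_{m+1}| / |a_m| = [(3m³ + m + 2)/(3(m+1)³ + (m+1) + 2)] · 10·16/3, which tends to 160/3 as m → ∞.
Thus R = 1/(160/3) = 3/160.

R = 3/160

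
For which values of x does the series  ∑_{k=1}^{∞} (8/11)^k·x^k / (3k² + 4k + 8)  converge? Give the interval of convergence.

Ratio test: |a_{k+1}/a_k| = [(3k² + 4k + 8)/(3(k+1)² + 4(k+1) + 8)] · 8/11 → 8/11 as k → ∞.
Convergence for |x| · 8/11 < 1, i.e. |x| < 11/8. So R = 11/8.
At x = 11/8: the terms are on the order of 1/k², so the series converges absolutely by comparison with the p-series (p = 2 > 1).
At x = -11/8: the terms are on the order of 1/k², so the series converges absolutely by comparison with the p-series (p = 2 > 1).

[-11/8, 11/8]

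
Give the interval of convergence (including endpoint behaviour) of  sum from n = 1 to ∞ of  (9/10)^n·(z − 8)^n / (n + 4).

[62/9, 82/9)

Apply the ratio test: |a_{n+1}| / |a_n| = [(n + 4)/((n+1) + 4)] · 9/10, which tends to 9/10 as n → ∞.
Thus R = 1/(9/10) = 10/9.
Endpoint z = 82/9: comparison with the harmonic series Σ 1/n shows the series diverges.
Endpoint z = 62/9: convergence follows from the alternating series test (terms decrease monotonically to 0).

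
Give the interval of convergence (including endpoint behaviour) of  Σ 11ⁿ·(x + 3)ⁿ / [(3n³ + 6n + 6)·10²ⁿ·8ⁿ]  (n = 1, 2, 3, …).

By the ratio test, |a_{n+1}/a_n| = [(3n³ + 6n + 6)/(3(n+1)³ + 6(n+1) + 6)] · 11/(100·8) → 11/800.
Convergence for |x + 3| · 11/800 < 1, i.e. |x + 3| < 800/11. So R = 800/11.
Endpoint x = 767/11: the series is dominated by a constant times Σ 1/n³, which converges (p = 3 > 1).
Check x = -833/11: the terms are on the order of 1/n³, so the series converges absolutely by comparison with the p-series (p = 3 > 1).

[-833/11, 767/11]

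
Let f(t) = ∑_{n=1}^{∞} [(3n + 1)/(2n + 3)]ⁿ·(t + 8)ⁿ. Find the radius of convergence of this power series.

R = 2/3

By the Cauchy root test, |a_n|^(1/n) = (3n + 1)/(2n + 3) → 3/2.
Convergence for |t + 8| · 3/2 < 1, i.e. |t + 8| < 2/3. So R = 2/3.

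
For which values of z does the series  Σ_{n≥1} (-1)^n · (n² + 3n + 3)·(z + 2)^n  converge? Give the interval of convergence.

By the ratio test, |a_{n+1}/a_n| = ((n+1)² + 3(n+1) + 3)/(n² + 3n + 3) → 1.
Hence R = 1.
Endpoint z = -1: the terms have absolute value of order n², which does not tend to 0, so the series diverges by the divergence test.
At z = -3: the n-th term does not approach 0; divergence by the term test.

(-3, -1)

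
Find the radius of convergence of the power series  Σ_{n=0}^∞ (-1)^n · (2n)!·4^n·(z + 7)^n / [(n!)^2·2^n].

R = 1/8

The ratio of consecutive coefficients is (2n+1)·(2n+2)/(n+1)² · 4/2 → 8.
Thus R = 1/(8) = 1/8.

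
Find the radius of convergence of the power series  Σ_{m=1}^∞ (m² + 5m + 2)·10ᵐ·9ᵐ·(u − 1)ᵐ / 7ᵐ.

The ratio of consecutive coefficients is [((m+1)² + 5(m+1) + 2)/(m² + 5m + 2)] · 10·9/7 → 90/7.
Hence the series converges for |u − 1| < 1/(90/7) = 7/90, so the radius of convergence is 7/90.

R = 7/90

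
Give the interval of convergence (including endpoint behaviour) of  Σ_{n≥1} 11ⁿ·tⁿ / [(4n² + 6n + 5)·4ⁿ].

[-4/11, 4/11]

Apply the ratio test: |a_{n+1}| / |a_n| = [(4n² + 6n + 5)/(4(n+1)² + 6(n+1) + 5)] · 11/4, which tends to 11/4 as n → ∞.
The series converges when 11/4 · |t| < 1, giving R = 4/11.
Check t = 4/11: the series is dominated by a constant times Σ 1/n², which converges (p = 2 > 1).
When t = -4/11, the terms are on the order of 1/n², so the series converges absolutely by comparison with the p-series (p = 2 > 1).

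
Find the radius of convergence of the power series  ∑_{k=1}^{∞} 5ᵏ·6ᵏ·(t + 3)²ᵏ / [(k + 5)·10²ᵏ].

R = √30/3

Apply the ratio test: |a_{k+1}| / |a_k| = [(k + 5)/((k+1) + 5)] · 5·6/100, which tends to 3/10 as k → ∞.
Successive powers of (t + 3) differ by 2, so the series converges when |t + 3|² · 3/10 < 1, i.e. |t + 3| < √(10/3). So R = √30/3.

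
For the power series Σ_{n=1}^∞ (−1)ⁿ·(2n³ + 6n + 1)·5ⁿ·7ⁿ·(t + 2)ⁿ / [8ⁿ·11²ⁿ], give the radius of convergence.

R = 968/35

Ratio test: |a_{n+1}/a_n| = [(2(n+1)³ + 6(n+1) + 1)/(2n³ + 6n + 1)] · 5·7/(8·121) → 35/968 as n → ∞.
Hence the series converges for |t + 2| < 1/(35/968) = 968/35, so the radius of convergence is 968/35.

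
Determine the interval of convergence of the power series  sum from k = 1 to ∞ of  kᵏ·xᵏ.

{0}

By the Cauchy root test, |a_k|^(1/k) = k → ∞.
Since the k-th root of |a_k| is unbounded, the series converges only at x = 0; R = 0.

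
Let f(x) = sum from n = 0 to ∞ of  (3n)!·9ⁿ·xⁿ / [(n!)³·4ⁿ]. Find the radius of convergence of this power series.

R = 4/243

Ratio test: |a_{n+1}/a_n| = (3n+1)·(3n+2)·(3n+3)/(n+1)³ · 9/4 → 243/4 as n → ∞.
Hence the series converges for |x| < 1/(243/4) = 4/243, so the radius of convergence is 4/243.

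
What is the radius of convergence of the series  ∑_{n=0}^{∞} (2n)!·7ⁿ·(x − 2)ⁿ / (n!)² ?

By the ratio test, |a_{n+1}/a_n| = (2n+1)·(2n+2)/(n+1)² · 7 → 28.
The series converges when 28 · |x − 2| < 1, giving R = 1/28.

R = 1/28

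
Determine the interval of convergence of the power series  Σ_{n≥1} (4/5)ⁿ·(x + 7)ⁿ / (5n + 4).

Ratio test: |a_{n+1}/a_n| = [(5n + 4)/(5(n+1) + 4)] · 4/5 → 4/5 as n → ∞.
Convergence for |x + 7| · 4/5 < 1, i.e. |x + 7| < 5/4. So R = 5/4.
Endpoint x = -23/4: the terms are asymptotic to a nonzero constant times 1/n, so the series diverges by limit comparison with Σ 1/n.
Endpoint x = -33/4: an alternating series whose terms decrease to 0 in absolute value, so it converges by the Leibniz criterion.

[-33/4, -23/4)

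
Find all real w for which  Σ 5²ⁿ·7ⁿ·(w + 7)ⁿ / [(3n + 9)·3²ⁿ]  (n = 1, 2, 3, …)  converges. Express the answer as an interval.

[-1234/175, -1216/175)

The ratio of consecutive coefficients is [(3n + 9)/(3(n+1) + 9)] · 25·7/9 → 175/9.
The series converges when 175/9 · |w + 7| < 1, giving R = 9/175.
At w = -1216/175: the terms are asymptotic to a nonzero constant times 1/n, so the series diverges by limit comparison with Σ 1/n.
At w = -1234/175: an alternating series whose terms decrease to 0 in absolute value, so it converges by the Leibniz criterion.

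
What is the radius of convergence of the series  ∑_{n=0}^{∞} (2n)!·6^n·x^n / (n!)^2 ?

The ratio of consecutive coefficients is (2n+1)·(2n+2)/(n+1)² · 6 → 24.
Hence the series converges for |x| < 1/(24) = 1/24, so the radius of convergence is 1/24.

R = 1/24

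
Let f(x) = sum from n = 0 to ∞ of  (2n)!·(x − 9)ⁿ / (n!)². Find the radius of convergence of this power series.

R = 1/4

Ratio test: |a_{n+1}/a_n| = (2n+1)·(2n+2)/(n+1)² → 4 as n → ∞.
The series converges when 4 · |x − 9| < 1, giving R = 1/4.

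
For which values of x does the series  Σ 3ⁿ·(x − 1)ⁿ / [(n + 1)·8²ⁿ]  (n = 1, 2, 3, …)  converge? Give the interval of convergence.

Ratio test: |a_{n+1}/a_n| = [(n + 1)/((n+1) + 1)] · 3/64 → 3/64 as n → ∞.
Thus R = 1/(3/64) = 64/3.
When x = 67/3, comparison with the harmonic series Σ 1/n shows the series diverges.
When x = -61/3, convergence follows from the alternating series test (terms decrease monotonically to 0).

[-61/3, 67/3)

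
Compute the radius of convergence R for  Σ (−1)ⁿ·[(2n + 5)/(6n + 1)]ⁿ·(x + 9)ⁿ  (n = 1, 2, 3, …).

Root test: |a_n|^(1/n) = (2n + 5)/(6n + 1) → 1/3.
Convergence for |x + 9| · 1/3 < 1, i.e. |x + 9| < 3. So R = 3.

R = 3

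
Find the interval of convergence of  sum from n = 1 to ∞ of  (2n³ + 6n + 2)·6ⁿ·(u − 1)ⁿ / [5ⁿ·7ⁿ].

(-29/6, 41/6)

Apply the ratio test: |a_{n+1}| / |a_n| = [(2(n+1)³ + 6(n+1) + 2)/(2n³ + 6n + 2)] · 6/(5·7), which tends to 6/35 as n → ∞.
Convergence for |u − 1| · 6/35 < 1, i.e. |u − 1| < 35/6. So R = 35/6.
At u = 41/6: the terms have absolute value of order n³, which does not tend to 0, so the series diverges by the divergence test.
Endpoint u = -29/6: the terms do not tend to 0, so the series diverges.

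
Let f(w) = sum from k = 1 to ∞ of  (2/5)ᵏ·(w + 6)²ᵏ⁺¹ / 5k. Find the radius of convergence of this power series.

R = √10/2

By the ratio test, |a_{k+1}/a_k| = [5k/5(k+1)] · 2/5 → 2/5.
Since the exponent of (w + 6) increases by 2 each term, convergence requires |w + 6|² < 5/2, hence R = √10/2.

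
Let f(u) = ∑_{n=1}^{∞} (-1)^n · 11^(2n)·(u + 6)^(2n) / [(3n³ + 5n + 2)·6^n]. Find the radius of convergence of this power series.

Ratio test: |a_{n+1}/a_n| = [(3n³ + 5n + 2)/(3(n+1)³ + 5(n+1) + 2)] · 121/6 → 121/6 as n → ∞.
Writing y = (u + 6)², the series in y has radius 6/121, so |u + 6| < √(6/121) and R = √6/11.

R = √6/11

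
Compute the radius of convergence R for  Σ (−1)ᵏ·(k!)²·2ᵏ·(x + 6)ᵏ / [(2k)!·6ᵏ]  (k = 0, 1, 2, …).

R = 12

Ratio test: |a_{k+1}/a_k| = (k+1)²/[(2k+1)·(2k+2)] · 2/6 → 1/12 as k → ∞.
The series converges when 1/12 · |x + 6| < 1, giving R = 12.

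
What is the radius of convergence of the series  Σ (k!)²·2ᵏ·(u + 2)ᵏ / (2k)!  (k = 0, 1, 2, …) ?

R = 2

The ratio of consecutive coefficients is (k+1)²/[(2k+1)·(2k+2)] · 2 → 1/2.
Convergence for |u + 2| · 1/2 < 1, i.e. |u + 2| < 2. So R = 2.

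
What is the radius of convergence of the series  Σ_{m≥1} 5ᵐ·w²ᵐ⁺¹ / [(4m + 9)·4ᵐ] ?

R = 2√5/5

By the ratio test, |a_{m+1}/a_m| = [(4m + 9)/(4(m+1) + 9)] · 5/4 → 5/4.
Writing y = w², the series in y has radius 4/5, so |w| < √(4/5) and R = 2√5/5.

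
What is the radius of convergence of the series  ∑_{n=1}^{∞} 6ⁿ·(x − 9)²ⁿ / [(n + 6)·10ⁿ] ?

Apply the ratio test: |a_{n+1}| / |a_n| = [(n + 6)/((n+1) + 6)] · 6/10, which tends to 3/5 as n → ∞.
Writing y = (x − 9)², the series in y has radius 5/3, so |x − 9| < √(5/3) and R = √15/3.

R = √15/3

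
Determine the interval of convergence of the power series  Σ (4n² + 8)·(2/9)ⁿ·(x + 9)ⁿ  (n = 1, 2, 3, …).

Apply the ratio test: |a_{n+1}| / |a_n| = [(4(n+1)² + 8)/(4n² + 8)] · 2/9, which tends to 2/9 as n → ∞.
Thus R = 1/(2/9) = 9/2.
Check x = -9/2: the n-th term does not approach 0; divergence by the term test.
At x = -27/2: the terms do not tend to 0, so the series diverges.

(-27/2, -9/2)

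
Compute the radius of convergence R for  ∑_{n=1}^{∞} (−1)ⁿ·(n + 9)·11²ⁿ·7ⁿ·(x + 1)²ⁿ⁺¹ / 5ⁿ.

The ratio of consecutive coefficients is [((n+1) + 9)/(n + 9)] · 121·7/5 → 847/5.
Since the exponent of (x + 1) increases by 2 each term, convergence requires |x + 1|² < 5/847, hence R = √35/77.

R = √35/77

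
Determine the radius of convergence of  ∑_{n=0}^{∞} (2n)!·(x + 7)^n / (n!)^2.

R = 1/4

Apply the ratio test: |a_{n+1}| / |a_n| = (2n+1)·(2n+2)/(n+1)², which tends to 4 as n → ∞.
Thus R = 1/(4) = 1/4.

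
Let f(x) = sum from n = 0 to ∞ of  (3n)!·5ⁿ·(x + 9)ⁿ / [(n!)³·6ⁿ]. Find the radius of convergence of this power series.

R = 2/45

By the ratio test, |a_{n+1}/a_n| = (3n+1)·(3n+2)·(3n+3)/(n+1)³ · 5/6 → 45/2.
Hence the series converges for |x + 9| < 1/(45/2) = 2/45, so the radius of convergence is 2/45.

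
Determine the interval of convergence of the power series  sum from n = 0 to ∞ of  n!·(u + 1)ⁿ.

The ratio of consecutive coefficients is (n+1) → ∞.
Since the ratio → ∞, the series diverges for every u ≠ -1, and R = 0.

{-1}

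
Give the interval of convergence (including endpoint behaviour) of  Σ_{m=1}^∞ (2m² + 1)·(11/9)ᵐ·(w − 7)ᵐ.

Apply the ratio test: |a_{m+1}| / |a_m| = [(2(m+1)² + 1)/(2m² + 1)] · 11/9, which tends to 11/9 as m → ∞.
Hence the series converges for |w − 7| < 1/(11/9) = 9/11, so the radius of convergence is 9/11.
When w = 86/11, the m-th term does not approach 0; divergence by the term test.
Endpoint w = 68/11: the terms have absolute value of order m², which does not tend to 0, so the series diverges by the divergence test.

(68/11, 86/11)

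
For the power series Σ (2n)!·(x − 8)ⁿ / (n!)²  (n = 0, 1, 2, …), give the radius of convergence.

R = 1/4

By the ratio test, |a_{n+1}/a_n| = (2n+1)·(2n+2)/(n+1)² → 4.
Hence the series converges for |x − 8| < 1/(4) = 1/4, so the radius of convergence is 1/4.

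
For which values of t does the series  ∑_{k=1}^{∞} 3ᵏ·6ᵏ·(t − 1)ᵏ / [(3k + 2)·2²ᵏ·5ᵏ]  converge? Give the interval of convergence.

[-1/9, 19/9)

By the ratio test, |a_{k+1}/a_k| = [(3k + 2)/(3(k+1) + 2)] · 3·6/(4·5) → 9/10.
Convergence for |t − 1| · 9/10 < 1, i.e. |t − 1| < 10/9. So R = 10/9.
Check t = 19/9: the terms are asymptotic to a nonzero constant times 1/k, so the series diverges by limit comparison with Σ 1/k.
Check t = -1/9: the terms alternate in sign and decrease monotonically to 0 in absolute value (size ~ c/k), so the alternating series test gives convergence.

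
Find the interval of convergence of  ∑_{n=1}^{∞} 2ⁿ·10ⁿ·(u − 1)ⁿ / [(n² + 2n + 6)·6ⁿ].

By the ratio test, |a_{n+1}/a_n| = [(n² + 2n + 6)/((n+1)² + 2(n+1) + 6)] · 2·10/6 → 10/3.
The series converges when 10/3 · |u − 1| < 1, giving R = 3/10.
When u = 13/10, the series is dominated by a constant times Σ 1/n², which converges (p = 2 > 1).
At u = 7/10: the terms are on the order of 1/n², so the series converges absolutely by comparison with the p-series (p = 2 > 1).

[7/10, 13/10]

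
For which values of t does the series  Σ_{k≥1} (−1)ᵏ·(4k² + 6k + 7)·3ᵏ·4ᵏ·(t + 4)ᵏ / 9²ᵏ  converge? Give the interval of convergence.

(-43/4, 11/4)

Ratio test: |a_{k+1}/a_k| = [(4(k+1)² + 6(k+1) + 7)/(4k² + 6k + 7)] · 3·4/81 → 4/27 as k → ∞.
The series converges when 4/27 · |t + 4| < 1, giving R = 27/4.
Check t = 11/4: the terms do not tend to 0, so the series diverges.
Endpoint t = -43/4: the k-th term does not approach 0; divergence by the term test.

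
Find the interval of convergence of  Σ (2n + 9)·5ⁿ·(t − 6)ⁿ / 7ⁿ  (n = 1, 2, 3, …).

Ratio test: |a_{n+1}/a_n| = [(2(n+1) + 9)/(2n + 9)] · 5/7 → 5/7 as n → ∞.
Hence the series converges for |t − 6| < 1/(5/7) = 7/5, so the radius of convergence is 7/5.
At t = 37/5: the terms do not tend to 0, so the series diverges.
Check t = 23/5: the n-th term does not approach 0; divergence by the term test.

(23/5, 37/5)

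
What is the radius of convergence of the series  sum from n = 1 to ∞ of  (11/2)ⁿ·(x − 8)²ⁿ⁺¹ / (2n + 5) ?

R = √22/11

Ratio test: |a_{n+1}/a_n| = [(2n + 5)/(2(n+1) + 5)] · 11/2 → 11/2 as n → ∞.
Successive powers of (x − 8) differ by 2, so the series converges when |x − 8|² · 11/2 < 1, i.e. |x − 8| < √(2/11). So R = √22/11.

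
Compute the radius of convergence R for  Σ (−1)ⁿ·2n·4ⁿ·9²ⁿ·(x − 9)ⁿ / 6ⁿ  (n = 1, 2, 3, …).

Ratio test: |a_{n+1}/a_n| = [2(n+1)/2n] · 4·81/6 → 54 as n → ∞.
Convergence for |x − 9| · 54 < 1, i.e. |x − 9| < 1/54. So R = 1/54.

R = 1/54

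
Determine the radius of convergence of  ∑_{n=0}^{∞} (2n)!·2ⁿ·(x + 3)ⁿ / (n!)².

Apply the ratio test: |a_{n+1}| / |a_n| = (2n+1)·(2n+2)/(n+1)² · 2, which tends to 8 as n → ∞.
Hence the series converges for |x + 3| < 1/(8) = 1/8, so the radius of convergence is 1/8.

R = 1/8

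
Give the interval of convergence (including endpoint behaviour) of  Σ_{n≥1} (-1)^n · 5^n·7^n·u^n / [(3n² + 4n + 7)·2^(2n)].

[-4/35, 4/35]

The ratio of consecutive coefficients is [(3n² + 4n + 7)/(3(n+1)² + 4(n+1) + 7)] · 5·7/4 → 35/4.
The series converges when 35/4 · |u| < 1, giving R = 4/35.
Endpoint u = 4/35: absolute convergence follows by limit comparison with Σ 1/n².
Check u = -4/35: absolute convergence follows by limit comparison with Σ 1/n².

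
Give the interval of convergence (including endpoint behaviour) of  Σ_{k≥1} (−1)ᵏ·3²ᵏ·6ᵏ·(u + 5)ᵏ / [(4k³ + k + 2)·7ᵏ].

The ratio of consecutive coefficients is [(4k³ + k + 2)/(4(k+1)³ + (k+1) + 2)] · 9·6/7 → 54/7.
Hence the series converges for |u + 5| < 1/(54/7) = 7/54, so the radius of convergence is 7/54.
At u = -263/54: the terms are on the order of 1/k³, so the series converges absolutely by comparison with the p-series (p = 3 > 1).
At u = -277/54: the terms are on the order of 1/k³, so the series converges absolutely by comparison with the p-series (p = 3 > 1).

[-277/54, -263/54]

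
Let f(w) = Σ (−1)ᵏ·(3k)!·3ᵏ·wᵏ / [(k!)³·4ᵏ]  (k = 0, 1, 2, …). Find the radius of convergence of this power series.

Ratio test: |a_{k+1}/a_k| = (3k+1)·(3k+2)·(3k+3)/(k+1)³ · 3/4 → 81/4 as k → ∞.
The series converges when 81/4 · |w| < 1, giving R = 4/81.

R = 4/81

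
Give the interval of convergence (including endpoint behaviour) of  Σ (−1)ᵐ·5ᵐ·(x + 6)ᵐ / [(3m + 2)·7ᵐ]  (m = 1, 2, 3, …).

(-37/5, -23/5]

The ratio of consecutive coefficients is [(3m + 2)/(3(m+1) + 2)] · 5/7 → 5/7.
Hence the series converges for |x + 6| < 1/(5/7) = 7/5, so the radius of convergence is 7/5.
Endpoint x = -23/5: convergence follows from the alternating series test (terms decrease monotonically to 0).
Endpoint x = -37/5: the terms are asymptotic to a nonzero constant times 1/m, so the series diverges by limit comparison with Σ 1/m.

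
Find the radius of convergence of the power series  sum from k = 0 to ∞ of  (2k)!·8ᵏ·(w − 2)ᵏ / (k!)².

R = 1/32

The ratio of consecutive coefficients is (2k+1)·(2k+2)/(k+1)² · 8 → 32.
Thus R = 1/(32) = 1/32.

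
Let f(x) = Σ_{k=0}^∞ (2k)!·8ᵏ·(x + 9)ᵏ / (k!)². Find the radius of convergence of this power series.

R = 1/32

Apply the ratio test: |a_{k+1}| / |a_k| = (2k+1)·(2k+2)/(k+1)² · 8, which tends to 32 as k → ∞.
Thus R = 1/(32) = 1/32.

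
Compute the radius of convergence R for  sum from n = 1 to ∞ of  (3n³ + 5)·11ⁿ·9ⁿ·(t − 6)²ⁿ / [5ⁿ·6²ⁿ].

R = 2√55/11

Ratio test: |a_{n+1}/a_n| = [(3(n+1)³ + 5)/(3n³ + 5)] · 11·9/(5·36) → 11/20 as n → ∞.
Successive powers of (t − 6) differ by 2, so the series converges when |t − 6|² · 11/20 < 1, i.e. |t − 6| < √(20/11). So R = 2√55/11.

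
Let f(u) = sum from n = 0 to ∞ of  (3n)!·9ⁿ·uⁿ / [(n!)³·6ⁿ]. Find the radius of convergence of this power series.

R = 2/81

The ratio of consecutive coefficients is (3n+1)·(3n+2)·(3n+3)/(n+1)³ · 9/6 → 81/2.
Hence the series converges for |u| < 1/(81/2) = 2/81, so the radius of convergence is 2/81.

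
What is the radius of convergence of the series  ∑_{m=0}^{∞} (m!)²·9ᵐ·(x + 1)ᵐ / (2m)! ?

R = 4/9

By the ratio test, |a_{m+1}/a_m| = (m+1)²/[(2m+1)·(2m+2)] · 9 → 9/4.
Hence the series converges for |x + 1| < 1/(9/4) = 4/9, so the radius of convergence is 4/9.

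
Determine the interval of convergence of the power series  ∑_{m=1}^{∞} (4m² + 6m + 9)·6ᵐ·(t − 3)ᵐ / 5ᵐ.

Apply the ratio test: |a_{m+1}| / |a_m| = [(4(m+1)² + 6(m+1) + 9)/(4m² + 6m + 9)] · 6/5, which tends to 6/5 as m → ∞.
Convergence for |t − 3| · 6/5 < 1, i.e. |t − 3| < 5/6. So R = 5/6.
At t = 23/6: the terms have absolute value of order m², which does not tend to 0, so the series diverges by the divergence test.
When t = 13/6, the terms do not tend to 0, so the series diverges.

(13/6, 23/6)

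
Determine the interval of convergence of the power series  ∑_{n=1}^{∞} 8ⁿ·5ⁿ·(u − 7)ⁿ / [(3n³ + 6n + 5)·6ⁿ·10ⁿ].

[11/2, 17/2]

The ratio of consecutive coefficients is [(3n³ + 6n + 5)/(3(n+1)³ + 6(n+1) + 5)] · 8·5/(6·10) → 2/3.
Hence the series converges for |u − 7| < 1/(2/3) = 3/2, so the radius of convergence is 3/2.
When u = 17/2, the series is dominated by a constant times Σ 1/n³, which converges (p = 3 > 1).
Check u = 11/2: the terms are on the order of 1/n³, so the series converges absolutely by comparison with the p-series (p = 3 > 1).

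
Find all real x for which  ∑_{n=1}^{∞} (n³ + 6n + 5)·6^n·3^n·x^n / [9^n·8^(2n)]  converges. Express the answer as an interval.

Apply the ratio test: |a_{n+1}| / |a_n| = [((n+1)³ + 6(n+1) + 5)/(n³ + 6n + 5)] · 6·3/(9·64), which tends to 1/32 as n → ∞.
Hence the series converges for |x| < 1/(1/32) = 32, so the radius of convergence is 32.
Endpoint x = 32: the terms have absolute value of order n³, which does not tend to 0, so the series diverges by the divergence test.
Endpoint x = -32: the terms do not tend to 0, so the series diverges.

(-32, 32)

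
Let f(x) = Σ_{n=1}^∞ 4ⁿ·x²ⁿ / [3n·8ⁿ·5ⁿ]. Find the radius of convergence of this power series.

R = √10

Apply the ratio test: |a_{n+1}| / |a_n| = [3n/3(n+1)] · 4/(8·5), which tends to 1/10 as n → ∞.
Since the exponent of x increases by 2 each term, convergence requires |x|² < 10, hence R = √10.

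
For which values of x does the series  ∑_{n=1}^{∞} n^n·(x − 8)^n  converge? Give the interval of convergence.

{8}

By the Cauchy root test, |a_n|^(1/n) = n → ∞.
The root grows without bound, so R = 0 (convergence only at x = 8).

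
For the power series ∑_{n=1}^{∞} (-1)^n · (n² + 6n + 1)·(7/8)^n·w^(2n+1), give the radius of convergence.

R = 2√14/7

By the ratio test, |a_{n+1}/a_n| = [((n+1)² + 6(n+1) + 1)/(n² + 6n + 1)] · 7/8 → 7/8.
Successive powers of w differ by 2, so the series converges when |w|² · 7/8 < 1, i.e. |w| < √(8/7). So R = 2√14/7.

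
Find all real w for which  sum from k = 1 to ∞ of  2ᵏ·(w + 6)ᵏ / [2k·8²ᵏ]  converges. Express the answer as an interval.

[-38, 26)

The ratio of consecutive coefficients is [2k/2(k+1)] · 2/64 → 1/32.
The series converges when 1/32 · |w + 6| < 1, giving R = 32.
Check w = 26: the terms behave like c/k; limit comparison with the harmonic series gives divergence.
At w = -38: the terms alternate in sign and decrease monotonically to 0 in absolute value (size ~ c/k), so the alternating series test gives convergence.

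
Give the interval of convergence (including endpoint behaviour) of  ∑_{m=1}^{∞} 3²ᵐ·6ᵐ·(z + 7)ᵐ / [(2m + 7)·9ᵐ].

[-43/6, -41/6)

By the ratio test, |a_{m+1}/a_m| = [(2m + 7)/(2(m+1) + 7)] · 9·6/9 → 6.
Thus R = 1/(6) = 1/6.
When z = -41/6, the terms behave like c/m; limit comparison with the harmonic series gives divergence.
Check z = -43/6: an alternating series whose terms decrease to 0 in absolute value, so it converges by the Leibniz criterion.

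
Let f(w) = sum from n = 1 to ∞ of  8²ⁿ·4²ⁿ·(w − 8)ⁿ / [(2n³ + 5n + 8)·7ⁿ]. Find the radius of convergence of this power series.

R = 7/1024

Ratio test: |a_{n+1}/a_n| = [(2n³ + 5n + 8)/(2(n+1)³ + 5(n+1) + 8)] · 64·16/7 → 1024/7 as n → ∞.
The series converges when 1024/7 · |w − 8| < 1, giving R = 7/1024.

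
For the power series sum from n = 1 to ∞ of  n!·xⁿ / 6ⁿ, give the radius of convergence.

R = 0

By the ratio test, |a_{n+1}/a_n| = (n+1) · 1/6 → ∞.
The ratio grows without bound, so the series diverges whenever x ≠ 0; it converges only at x = 0. R = 0.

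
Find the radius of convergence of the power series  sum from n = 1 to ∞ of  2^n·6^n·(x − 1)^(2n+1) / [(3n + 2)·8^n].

By the ratio test, |a_{n+1}/a_n| = [(3n + 2)/(3(n+1) + 2)] · 2·6/8 → 3/2.
Writing y = (x − 1)², the series in y has radius 2/3, so |x − 1| < √(2/3) and R = √6/3.

R = √6/3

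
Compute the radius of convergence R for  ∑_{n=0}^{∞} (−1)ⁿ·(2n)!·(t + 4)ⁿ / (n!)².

Apply the ratio test: |a_{n+1}| / |a_n| = (2n+1)·(2n+2)/(n+1)², which tends to 4 as n → ∞.
Thus R = 1/(4) = 1/4.

R = 1/4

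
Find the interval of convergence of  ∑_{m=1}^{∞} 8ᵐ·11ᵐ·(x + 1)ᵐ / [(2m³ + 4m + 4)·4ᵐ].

By the ratio test, |a_{m+1}/a_m| = [(2m³ + 4m + 4)/(2(m+1)³ + 4(m+1) + 4)] · 8·11/4 → 22.
Convergence for |x + 1| · 22 < 1, i.e. |x + 1| < 1/22. So R = 1/22.
Endpoint x = -21/22: the series is dominated by a constant times Σ 1/m³, which converges (p = 3 > 1).
At x = -23/22: the terms are on the order of 1/m³, so the series converges absolutely by comparison with the p-series (p = 3 > 1).

[-23/22, -21/22]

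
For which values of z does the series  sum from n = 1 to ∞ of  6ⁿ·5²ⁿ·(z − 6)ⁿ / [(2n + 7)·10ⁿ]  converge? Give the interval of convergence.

[89/15, 91/15)

By the ratio test, |a_{n+1}/a_n| = [(2n + 7)/(2(n+1) + 7)] · 6·25/10 → 15.
Convergence for |z − 6| · 15 < 1, i.e. |z − 6| < 1/15. So R = 1/15.
When z = 91/15, the terms behave like c/n; limit comparison with the harmonic series gives divergence.
When z = 89/15, the terms alternate in sign and decrease monotonically to 0 in absolute value (size ~ c/n), so the alternating series test gives convergence.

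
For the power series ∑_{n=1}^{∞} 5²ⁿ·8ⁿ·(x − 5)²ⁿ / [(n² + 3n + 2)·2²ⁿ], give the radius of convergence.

R = √2/10

The ratio of consecutive coefficients is [(n² + 3n + 2)/((n+1)² + 3(n+1) + 2)] · 25·8/4 → 50.
Since the exponent of (x − 5) increases by 2 each term, convergence requires |x − 5|² < 1/50, hence R = √2/10.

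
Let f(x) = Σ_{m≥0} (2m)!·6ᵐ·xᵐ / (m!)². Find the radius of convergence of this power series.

R = 1/24

Apply the ratio test: |a_{m+1}| / |a_m| = (2m+1)·(2m+2)/(m+1)² · 6, which tends to 24 as m → ∞.
Convergence for |x| · 24 < 1, i.e. |x| < 1/24. So R = 1/24.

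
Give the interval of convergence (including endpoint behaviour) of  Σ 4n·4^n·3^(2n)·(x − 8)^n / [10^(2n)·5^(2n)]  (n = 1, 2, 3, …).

(-553/9, 697/9)

By the ratio test, |a_{n+1}/a_n| = [4(n+1)/4n] · 4·9/(100·25) → 9/625.
Hence the series converges for |x − 8| < 1/(9/625) = 625/9, so the radius of convergence is 625/9.
At x = 697/9: the terms have absolute value of order n, which does not tend to 0, so the series diverges by the divergence test.
At x = -553/9: the terms do not tend to 0, so the series diverges.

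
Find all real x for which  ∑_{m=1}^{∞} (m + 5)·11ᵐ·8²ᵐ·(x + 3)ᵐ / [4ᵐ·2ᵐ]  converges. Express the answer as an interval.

(-265/88, -263/88)

Ratio test: |a_{m+1}/a_m| = [((m+1) + 5)/(m + 5)] · 11·64/(4·2) → 88 as m → ∞.
Thus R = 1/(88) = 1/88.
Check x = -263/88: the terms do not tend to 0, so the series diverges.
Endpoint x = -265/88: the m-th term does not approach 0; divergence by the term test.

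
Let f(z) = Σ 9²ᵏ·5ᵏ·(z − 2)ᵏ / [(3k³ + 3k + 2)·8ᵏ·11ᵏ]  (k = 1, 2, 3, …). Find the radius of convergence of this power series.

R = 88/405

The ratio of consecutive coefficients is [(3k³ + 3k + 2)/(3(k+1)³ + 3(k+1) + 2)] · 81·5/(8·11) → 405/88.
Hence the series converges for |z − 2| < 1/(405/88) = 88/405, so the radius of convergence is 88/405.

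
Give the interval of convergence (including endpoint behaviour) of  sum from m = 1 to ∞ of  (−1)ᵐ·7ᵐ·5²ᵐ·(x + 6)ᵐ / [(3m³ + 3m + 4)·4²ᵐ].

By the ratio test, |a_{m+1}/a_m| = [(3m³ + 3m + 4)/(3(m+1)³ + 3(m+1) + 4)] · 7·25/16 → 175/16.
Thus R = 1/(175/16) = 16/175.
When x = -1034/175, absolute convergence follows by limit comparison with Σ 1/m³.
Check x = -1066/175: the series is dominated by a constant times Σ 1/m³, which converges (p = 3 > 1).

[-1066/175, -1034/175]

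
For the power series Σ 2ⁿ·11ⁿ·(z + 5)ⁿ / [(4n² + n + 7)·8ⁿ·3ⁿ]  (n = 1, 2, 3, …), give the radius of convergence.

R = 12/11

Ratio test: |a_{n+1}/a_n| = [(4n² + n + 7)/(4(n+1)² + (n+1) + 7)] · 2·11/(8·3) → 11/12 as n → ∞.
The series converges when 11/12 · |z + 5| < 1, giving R = 12/11.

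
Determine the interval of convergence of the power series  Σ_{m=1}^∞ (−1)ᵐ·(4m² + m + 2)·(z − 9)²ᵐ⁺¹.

(8, 10)

The ratio of consecutive coefficients is (4(m+1)² + (m+1) + 2)/(4m² + m + 2) → 1.
Since the exponent of (z − 9) increases by 2 each term, convergence requires |z − 9|² < 1, hence R = 1.
At z = 10: the terms do not tend to 0, so the series diverges.
Check z = 8: the m-th term does not approach 0; divergence by the term test.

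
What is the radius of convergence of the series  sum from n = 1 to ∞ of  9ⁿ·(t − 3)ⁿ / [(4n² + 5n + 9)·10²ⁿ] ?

By the ratio test, |a_{n+1}/a_n| = [(4n² + 5n + 9)/(4(n+1)² + 5(n+1) + 9)] · 9/100 → 9/100.
Thus R = 1/(9/100) = 100/9.

R = 100/9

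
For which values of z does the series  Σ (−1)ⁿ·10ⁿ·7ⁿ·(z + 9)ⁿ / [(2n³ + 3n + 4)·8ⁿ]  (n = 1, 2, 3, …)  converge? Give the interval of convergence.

[-319/35, -311/35]

The ratio of consecutive coefficients is [(2n³ + 3n + 4)/(2(n+1)³ + 3(n+1) + 4)] · 10·7/8 → 35/4.
Hence the series converges for |z + 9| < 1/(35/4) = 4/35, so the radius of convergence is 4/35.
Endpoint z = -311/35: the terms are on the order of 1/n³, so the series converges absolutely by comparison with the p-series (p = 3 > 1).
Check z = -319/35: the terms are on the order of 1/n³, so the series converges absolutely by comparison with the p-series (p = 3 > 1).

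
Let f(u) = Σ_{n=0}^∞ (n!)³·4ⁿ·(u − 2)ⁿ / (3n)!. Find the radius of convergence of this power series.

Ratio test: |a_{n+1}/a_n| = (n+1)³/[(3n+1)·(3n+2)·(3n+3)] · 4 → 4/27 as n → ∞.
Thus R = 1/(4/27) = 27/4.

R = 27/4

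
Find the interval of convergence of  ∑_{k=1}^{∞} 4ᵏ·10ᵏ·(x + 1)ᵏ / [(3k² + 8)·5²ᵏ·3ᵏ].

[-23/8, 7/8]

Apply the ratio test: |a_{k+1}| / |a_k| = [(3k² + 8)/(3(k+1)² + 8)] · 4·10/(25·3), which tends to 8/15 as k → ∞.
Thus R = 1/(8/15) = 15/8.
Check x = 7/8: the series is dominated by a constant times Σ 1/k², which converges (p = 2 > 1).
At x = -23/8: the series is dominated by a constant times Σ 1/k², which converges (p = 2 > 1).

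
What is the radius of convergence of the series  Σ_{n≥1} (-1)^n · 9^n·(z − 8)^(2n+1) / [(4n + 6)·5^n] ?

Ratio test: |a_{n+1}/a_n| = [(4n + 6)/(4(n+1) + 6)] · 9/5 → 9/5 as n → ∞.
Successive powers of (z − 8) differ by 2, so the series converges when |z − 8|² · 9/5 < 1, i.e. |z − 8| < √(5/9). So R = √5/3.

R = √5/3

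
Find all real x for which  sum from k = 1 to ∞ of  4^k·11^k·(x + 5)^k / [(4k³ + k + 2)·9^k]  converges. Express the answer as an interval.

Apply the ratio test: |a_{k+1}| / |a_k| = [(4k³ + k + 2)/(4(k+1)³ + (k+1) + 2)] · 4·11/9, which tends to 44/9 as k → ∞.
The series converges when 44/9 · |x + 5| < 1, giving R = 9/44.
Endpoint x = -211/44: the series is dominated by a constant times Σ 1/k³, which converges (p = 3 > 1).
Endpoint x = -229/44: the terms are on the order of 1/k³, so the series converges absolutely by comparison with the p-series (p = 3 > 1).

[-229/44, -211/44]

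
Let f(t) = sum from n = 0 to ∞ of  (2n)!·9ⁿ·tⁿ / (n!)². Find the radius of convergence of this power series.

Apply the ratio test: |a_{n+1}| / |a_n| = (2n+1)·(2n+2)/(n+1)² · 9, which tends to 36 as n → ∞.
The series converges when 36 · |t| < 1, giving R = 1/36.

R = 1/36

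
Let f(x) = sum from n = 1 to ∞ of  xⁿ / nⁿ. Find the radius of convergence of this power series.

By the Cauchy root test, |a_n|^(1/n) = 1/n → 0.
The limit is 0 for every x, so R = ∞.

R = ∞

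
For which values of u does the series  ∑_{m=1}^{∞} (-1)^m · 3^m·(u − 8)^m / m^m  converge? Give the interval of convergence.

(−∞, ∞)

By the Cauchy root test, |a_m|^(1/m) = 3/m → 0.
Since the m-th root of |a_m| tends to 0, the series converges for all real u; R = ∞.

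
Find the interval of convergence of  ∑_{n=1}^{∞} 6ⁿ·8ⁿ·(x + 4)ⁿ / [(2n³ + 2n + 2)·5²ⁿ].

[-217/48, -167/48]

Ratio test: |a_{n+1}/a_n| = [(2n³ + 2n + 2)/(2(n+1)³ + 2(n+1) + 2)] · 6·8/25 → 48/25 as n → ∞.
Convergence for |x + 4| · 48/25 < 1, i.e. |x + 4| < 25/48. So R = 25/48.
At x = -167/48: the series is dominated by a constant times Σ 1/n³, which converges (p = 3 > 1).
When x = -217/48, absolute convergence follows by limit comparison with Σ 1/n³.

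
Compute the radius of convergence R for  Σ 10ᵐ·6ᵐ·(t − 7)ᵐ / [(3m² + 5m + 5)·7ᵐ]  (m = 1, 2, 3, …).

Ratio test: |a_{m+1}/a_m| = [(3m² + 5m + 5)/(3(m+1)² + 5(m+1) + 5)] · 10·6/7 → 60/7 as m → ∞.
The series converges when 60/7 · |t − 7| < 1, giving R = 7/60.

R = 7/60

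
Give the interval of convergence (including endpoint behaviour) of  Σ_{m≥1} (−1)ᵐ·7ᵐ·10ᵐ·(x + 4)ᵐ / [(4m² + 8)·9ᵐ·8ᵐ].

[-176/35, -104/35]

By the ratio test, |a_{m+1}/a_m| = [(4m² + 8)/(4(m+1)² + 8)] · 7·10/(9·8) → 35/36.
Thus R = 1/(35/36) = 36/35.
At x = -104/35: absolute convergence follows by limit comparison with Σ 1/m².
At x = -176/35: the series is dominated by a constant times Σ 1/m², which converges (p = 2 > 1).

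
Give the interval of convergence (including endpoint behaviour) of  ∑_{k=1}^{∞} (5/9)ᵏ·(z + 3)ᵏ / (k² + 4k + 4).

Apply the ratio test: |a_{k+1}| / |a_k| = [(k² + 4k + 4)/((k+1)² + 4(k+1) + 4)] · 5/9, which tends to 5/9 as k → ∞.
Hence the series converges for |z + 3| < 1/(5/9) = 9/5, so the radius of convergence is 9/5.
Endpoint z = -6/5: the terms are on the order of 1/k², so the series converges absolutely by comparison with the p-series (p = 2 > 1).
At z = -24/5: the series is dominated by a constant times Σ 1/k², which converges (p = 2 > 1).

[-24/5, -6/5]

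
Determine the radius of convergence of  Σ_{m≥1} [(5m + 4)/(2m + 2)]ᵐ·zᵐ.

By the Cauchy root test, |a_m|^(1/m) = (5m + 4)/(2m + 2) → 5/2.
The series converges when 5/2 · |z| < 1, giving R = 2/5.

R = 2/5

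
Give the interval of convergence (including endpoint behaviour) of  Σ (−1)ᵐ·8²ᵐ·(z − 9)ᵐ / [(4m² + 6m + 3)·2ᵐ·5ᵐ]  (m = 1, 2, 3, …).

[283/32, 293/32]

By the ratio test, |a_{m+1}/a_m| = [(4m² + 6m + 3)/(4(m+1)² + 6(m+1) + 3)] · 64/(2·5) → 32/5.
Convergence for |z − 9| · 32/5 < 1, i.e. |z − 9| < 5/32. So R = 5/32.
When z = 293/32, absolute convergence follows by limit comparison with Σ 1/m².
When z = 283/32, the terms are on the order of 1/m², so the series converges absolutely by comparison with the p-series (p = 2 > 1).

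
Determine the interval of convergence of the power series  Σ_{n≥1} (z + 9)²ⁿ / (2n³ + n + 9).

Apply the ratio test: |a_{n+1}| / |a_n| = (2n³ + n + 9)/(2(n+1)³ + (n+1) + 9), which tends to 1 as n → ∞.
Since the exponent of (z + 9) increases by 2 each term, convergence requires |z + 9|² < 1, hence R = 1.
At z = -8: the series is dominated by a constant times Σ 1/n³, which converges (p = 3 > 1).
At z = -10: the terms are on the order of 1/n³, so the series converges absolutely by comparison with the p-series (p = 3 > 1).

[-10, -8]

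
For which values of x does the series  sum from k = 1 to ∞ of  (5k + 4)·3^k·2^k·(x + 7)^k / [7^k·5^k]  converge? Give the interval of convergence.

(-77/6, -7/6)

By the ratio test, |a_{k+1}/a_k| = [(5(k+1) + 4)/(5k + 4)] · 3·2/(7·5) → 6/35.
Thus R = 1/(6/35) = 35/6.
Check x = -7/6: the k-th term does not approach 0; divergence by the term test.
When x = -77/6, the terms have absolute value of order k, which does not tend to 0, so the series diverges by the divergence test.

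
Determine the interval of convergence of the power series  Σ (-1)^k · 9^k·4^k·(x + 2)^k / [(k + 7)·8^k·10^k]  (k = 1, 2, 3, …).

(-38/9, 2/9]

Apply the ratio test: |a_{k+1}| / |a_k| = [(k + 7)/((k+1) + 7)] · 9·4/(8·10), which tends to 9/20 as k → ∞.
Thus R = 1/(9/20) = 20/9.
At x = 2/9: the terms alternate in sign and decrease monotonically to 0 in absolute value (size ~ c/k), so the alternating series test gives convergence.
At x = -38/9: the terms are asymptotic to a nonzero constant times 1/k, so the series diverges by limit comparison with Σ 1/k.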